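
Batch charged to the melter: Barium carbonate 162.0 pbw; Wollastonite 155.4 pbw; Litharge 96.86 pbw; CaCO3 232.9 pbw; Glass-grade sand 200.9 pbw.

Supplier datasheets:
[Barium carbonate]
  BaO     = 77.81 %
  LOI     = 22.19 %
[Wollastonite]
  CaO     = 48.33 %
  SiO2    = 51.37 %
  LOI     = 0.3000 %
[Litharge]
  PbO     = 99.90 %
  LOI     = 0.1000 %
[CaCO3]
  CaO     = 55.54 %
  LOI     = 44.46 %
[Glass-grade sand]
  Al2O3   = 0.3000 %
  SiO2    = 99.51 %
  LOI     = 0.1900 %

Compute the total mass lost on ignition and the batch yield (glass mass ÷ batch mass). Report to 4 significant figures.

LOI loss = 140.4 pbw; glass = 707.6 pbw; yield = 83.44%

Values along the way are displayed rounded to four significant figures within the worked lines. The working math runs at exact precision at every stage — exactly one rounding lands on every reported figure. The derived quantities are computed in exact precision (the five compositions, the totals, net glass mass, yield, ignition loss) using the weight values at 707.6 pbw of glass as written in problem or answer.
Each material's LOI contribution:
  Barium carbonate: 162.0 × 0.2219 = 35.95 pbw
  Wollastonite: 155.4 × 0.003000 = 0.4662 pbw
  Litharge: 96.86 × 0.001000 = 0.09686 pbw
  CaCO3: 232.9 × 0.4446 = 103.5 pbw
  Glass-grade sand: 200.9 × 0.001900 = 0.3817 pbw
Total LOI = 140.4 pbw
Glass = batch − LOI = 848.1 − 140.4 = 707.6 pbw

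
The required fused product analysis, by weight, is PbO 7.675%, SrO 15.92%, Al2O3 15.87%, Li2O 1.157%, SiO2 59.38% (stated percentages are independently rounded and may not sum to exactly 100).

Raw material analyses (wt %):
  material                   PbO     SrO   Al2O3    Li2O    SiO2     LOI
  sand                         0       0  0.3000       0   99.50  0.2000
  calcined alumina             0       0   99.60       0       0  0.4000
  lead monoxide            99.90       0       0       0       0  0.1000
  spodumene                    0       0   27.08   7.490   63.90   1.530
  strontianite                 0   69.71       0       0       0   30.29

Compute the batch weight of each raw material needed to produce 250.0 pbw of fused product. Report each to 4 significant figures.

The working math keeps full precision through the solve. The intermediate values are printed, rounded to 4 significant digits, in the working — each reported number is rounded a single time. All derived quantities (glass mass, the five compositions, LOI, totals, yield) are carried at exact precision from the weighed amounts at 250.0 pbw of glass as written in question or answer.
Oxide mass targets, per 250.0 pbw fused product:
  PbO: 7.675% × 250.0 = 19.19 pbw
  SrO: 15.92% × 250.0 = 39.80 pbw
  Al2O3: 15.87% × 250.0 = 39.67 pbw
  Li2O: 1.157% × 250.0 = 2.892 pbw
  SiO2: 59.38% × 250.0 = 148.4 pbw
Checking each oxide sum working from each reported weight, against the basis in use (target by target, the sums agree modulo rounding of the values):
  PbO: 19.21·0.9990 = 19.19 pbw (target 19.19 pbw)
  SrO: 57.09·0.6971 = 39.80 pbw (target 39.80 pbw)
  Al2O3: 124.4·0.003000 + 28.96·0.9960 + 38.62·0.2708 = 39.68 pbw (target 39.67 pbw)
  Li2O: 38.62·0.07490 = 2.893 pbw (target 2.892 pbw)
  SiO2: 124.4·0.9950 + 38.62·0.6390 = 148.5 pbw (target 148.4 pbw)
Glass-mass closure: total batch − LOI = 250.0 pbw (the Σ of target masses is 250.0 pbw; the stated basis being 250.0 pbw — gaps are rounding artifacts).
Adding the batch up: Σ batch = 268.3 pbw; LOI removed, Σ of batch·LOI: 18.27 pbw; yield, glass over the total, = 93.19%.

Batch per 250.0 pbw fused product:
  sand: 124.4 pbw
  calcined alumina: 28.96 pbw
  lead monoxide: 19.21 pbw
  spodumene: 38.62 pbw
  strontianite: 57.09 pbw
Total batch = 268.3 pbw; LOI loss = 18.27 pbw; yield = 93.19%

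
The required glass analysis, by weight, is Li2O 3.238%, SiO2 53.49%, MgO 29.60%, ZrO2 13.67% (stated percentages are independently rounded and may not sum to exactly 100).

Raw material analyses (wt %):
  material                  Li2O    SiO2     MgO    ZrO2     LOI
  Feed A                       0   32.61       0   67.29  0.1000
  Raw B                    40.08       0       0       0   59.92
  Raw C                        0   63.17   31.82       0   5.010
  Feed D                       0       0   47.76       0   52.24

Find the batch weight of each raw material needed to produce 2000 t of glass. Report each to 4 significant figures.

All internal work holds full float precision through the solve. Mid-chain values are displayed (rounded to 4 significant figures) across the worked steps — exactly one rounding is applied to every reported figure. All derived quantities, including glass mass, the totals, the yield, ignition loss, the four compositions, are re-derived from the batch weights for 2000 t of glass at full precision, exactly as shown in the problem or answer text.
Target oxide masses per 2000 t glass:
  Li2O: 3.238% × 2000 = 64.76 t
  SiO2: 53.49% × 2000 = 1070 t
  MgO: 29.60% × 2000 = 592.0 t
  ZrO2: 13.67% × 2000 = 273.4 t
Balance tally, oxide-wise, per the reported batch figures, for the quoted basis mass (delivered sums recover each target net of answer rounding effects):
  Li2O: 161.6·0.4008 = 64.77 t (target 64.76 t)
  SiO2: 406.3·0.3261 + 1484·0.6317 = 1070 t (target 1070 t)
  MgO: 1484·0.3182 + 251.0·0.4776 = 592.1 t (target 592.0 t)
  ZrO2: 406.3·0.6729 = 273.4 t (target 273.4 t)
Glass-mass bookkeeping: Σ batch − LOI loss = 2000 t (summing oxide targets gives 2000 t; with the basis standing at 2000 t — differing by rounding only).
Whole-batch sum: Σ batch = 2303 t; LOI loss = Σ batch·LOI = 302.7 t; as yield: glass ÷ batch → 86.86%.

Batch per 2000 t glass:
  Feed A: 406.3 t
  Raw B: 161.6 t
  Raw C: 1484 t
  Feed D: 251.0 t
Total batch = 2303 t; LOI loss = 302.7 t; yield = 86.86%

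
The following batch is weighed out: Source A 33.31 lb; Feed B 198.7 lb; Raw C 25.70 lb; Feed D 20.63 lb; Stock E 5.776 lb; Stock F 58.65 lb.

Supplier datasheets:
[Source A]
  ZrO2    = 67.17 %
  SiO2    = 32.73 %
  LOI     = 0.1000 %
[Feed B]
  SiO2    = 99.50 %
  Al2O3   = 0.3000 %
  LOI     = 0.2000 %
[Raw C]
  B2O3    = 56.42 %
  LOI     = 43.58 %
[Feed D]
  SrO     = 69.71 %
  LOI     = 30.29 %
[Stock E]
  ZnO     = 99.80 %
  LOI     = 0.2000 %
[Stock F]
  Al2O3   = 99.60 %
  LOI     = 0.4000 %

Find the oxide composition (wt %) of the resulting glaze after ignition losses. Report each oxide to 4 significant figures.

Glass mass = 324.6 lb (batch 342.8 − LOI 18.13).
Composition: ZnO 1.776%, ZrO2 6.892%, SiO2 64.26%, B2O3 4.466%, Al2O3 18.18%, SrO 4.430%

In-progress results appear, rounded to four significant figures, across the worked steps; the whole derivation maintains full precision through the solve — exactly one rounding is applied to every reported result; the derived quantities, which include yield, net glass mass, totals, six oxide percentages, LOI, are carried in full float precision, as quoted within the question or the answer, using the weight values at 324.6 lb of glass.
Per-oxide mass from batch:
  ZnO: 5.776·0.9980 = 5.764 lb
  ZrO2: 33.31·0.6717 = 22.37 lb
  SiO2: 33.31·0.3273 + 198.7·0.9950 = 208.6 lb
  B2O3: 25.70·0.5642 = 14.50 lb
  Al2O3: 198.7·0.003000 + 58.65·0.9960 = 59.01 lb
  SrO: 20.63·0.6971 = 14.38 lb
LOI: 33.31·0.001000 + 198.7·0.002000 + 25.70·0.4358 + 20.63·0.3029 + 5.776·0.002000 + 58.65·0.004000 = 18.13 lb
Net of LOI, the glass mass = 342.8 − 18.13 = 324.6 lb (= Σ oxide masses)
wt % = oxide mass / glass mass × 100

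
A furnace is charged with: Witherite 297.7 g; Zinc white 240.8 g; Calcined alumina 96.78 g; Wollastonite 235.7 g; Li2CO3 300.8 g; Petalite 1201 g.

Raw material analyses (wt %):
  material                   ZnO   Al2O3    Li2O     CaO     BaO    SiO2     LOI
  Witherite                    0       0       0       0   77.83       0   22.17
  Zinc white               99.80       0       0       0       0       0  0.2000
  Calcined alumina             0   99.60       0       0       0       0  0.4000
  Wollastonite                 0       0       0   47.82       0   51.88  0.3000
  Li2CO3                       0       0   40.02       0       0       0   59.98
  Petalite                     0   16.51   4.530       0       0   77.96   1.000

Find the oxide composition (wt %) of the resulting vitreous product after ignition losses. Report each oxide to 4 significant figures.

Glass mass = 2113 g (batch 2373 − LOI 260.0).
Composition: ZnO 11.37%, Al2O3 13.95%, Li2O 8.273%, CaO 5.335%, BaO 10.97%, SiO2 50.10%

The intermediate values appear rounded to four significant figures within the worked lines — all internal work maintains exact precision through every step; a single rounding completes each reported figure — derived quantities are rebuilt starting from the weights at 2113 g of glass at full precision (totals, yield, six oxide percentages, net glass mass, LOI) as written in the question or the answer.
Oxide-by-oxide delivered mass:
  ZnO: 240.8·0.9980 = 240.3 g
  Al2O3: 96.78·0.9960 + 1201·0.1651 = 294.7 g
  Li2O: 300.8·0.4002 + 1201·0.04530 = 174.8 g
  CaO: 235.7·0.4782 = 112.7 g
  BaO: 297.7·0.7783 = 231.7 g
  SiO2: 235.7·0.5188 + 1201·0.7796 = 1059 g
LOI: 297.7·0.2217 + 240.8·0.002000 + 96.78·0.004000 + 235.7·0.003000 + 300.8·0.5998 + 1201·0.01000 = 260.0 g
Glass mass = batch − LOI = 2373 − 260.0 = 2113 g (= Σ oxide masses)
each oxide over glass, ×100, is wt %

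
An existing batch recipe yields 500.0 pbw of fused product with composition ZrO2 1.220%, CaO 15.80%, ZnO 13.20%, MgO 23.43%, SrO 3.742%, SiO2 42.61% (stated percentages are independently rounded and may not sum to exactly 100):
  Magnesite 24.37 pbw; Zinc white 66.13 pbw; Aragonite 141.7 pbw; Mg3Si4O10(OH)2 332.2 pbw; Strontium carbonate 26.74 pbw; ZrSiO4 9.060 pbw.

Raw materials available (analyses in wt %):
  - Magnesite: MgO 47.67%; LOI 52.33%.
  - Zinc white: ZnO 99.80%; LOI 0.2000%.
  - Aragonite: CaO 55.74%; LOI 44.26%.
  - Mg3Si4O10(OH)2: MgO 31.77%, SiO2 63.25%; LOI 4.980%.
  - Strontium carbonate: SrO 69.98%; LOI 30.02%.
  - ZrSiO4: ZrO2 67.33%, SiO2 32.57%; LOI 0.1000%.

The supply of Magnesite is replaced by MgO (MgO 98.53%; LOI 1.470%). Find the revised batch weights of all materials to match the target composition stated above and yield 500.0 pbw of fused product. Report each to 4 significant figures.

The working math keeps exact precision at every stage — mid-chain values appear (rounded to four significant figures) as written. Every reported result includes exactly one rounding; all derived quantities are re-derived in full float precision (the yield, the six compositions, totals, glass mass, LOI) from the weighed amounts per 500.0 pbw of glass as written in the problem or answer text.
Target masses of each oxide per 500.0 pbw fused product:
  ZrO2: 1.220% × 500.0 = 6.100 pbw
  CaO: 15.80% × 500.0 = 79.00 pbw
  ZnO: 13.20% × 500.0 = 66.00 pbw
  MgO: 23.43% × 500.0 = 117.2 pbw
  SrO: 3.742% × 500.0 = 18.71 pbw
  SiO2: 42.61% × 500.0 = 213.0 pbw
Balance tally, oxide-wise, from the weights as reported, at the basis given (sum by sum, the targets are met within answer rounding):
  ZrO2: 9.060·0.6733 = 6.100 pbw (target 6.100 pbw)
  CaO: 141.7·0.5574 = 78.98 pbw (target 79.00 pbw)
  ZnO: 66.13·0.9980 = 66.00 pbw (target 66.00 pbw)
  MgO: 11.79·0.9853 + 332.2·0.3177 = 117.2 pbw (target 117.2 pbw)
  SrO: 26.74·0.6998 = 18.71 pbw (target 18.71 pbw)
  SiO2: 332.2·0.6325 + 9.060·0.3257 = 213.1 pbw (target 213.0 pbw)
Glass-mass sanity pass: total batch − LOI = 500.0 pbw (oxide target masses add up to 500.0 pbw; basis as stated: 500.0 pbw — gaps are rounding artifacts).
Summing the batch: Σ batch = 587.6 pbw; loss to ignition Σ batch·LOI = 87.60 pbw; as yield: glass ÷ batch → 85.09%.

Revised batch per 500.0 pbw fused product:
  MgO: 11.79 pbw
  Zinc white: 66.13 pbw
  Aragonite: 141.7 pbw
  Mg3Si4O10(OH)2: 332.2 pbw
  Strontium carbonate: 26.74 pbw
  ZrSiO4: 9.060 pbw
Total batch = 587.6 pbw; LOI loss = 87.60 pbw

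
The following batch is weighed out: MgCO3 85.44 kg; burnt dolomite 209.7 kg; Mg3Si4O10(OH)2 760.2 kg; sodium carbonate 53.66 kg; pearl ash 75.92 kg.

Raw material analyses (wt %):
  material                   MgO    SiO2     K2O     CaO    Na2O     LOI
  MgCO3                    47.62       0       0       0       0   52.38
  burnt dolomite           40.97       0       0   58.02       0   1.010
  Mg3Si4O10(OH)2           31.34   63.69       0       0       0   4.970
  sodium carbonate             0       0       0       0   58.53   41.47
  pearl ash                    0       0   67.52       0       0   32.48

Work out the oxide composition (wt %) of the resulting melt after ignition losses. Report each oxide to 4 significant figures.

All arithmetic runs at exact precision all the way through — rounding to four significant digits extends to every mid-chain value as shown. Each reported figure takes exactly one rounding; derived quantities are rebuilt in full float precision (five oxide percentages, LOI, yield, glass mass, the totals) from the weighed amounts on 1053 kg of glass, exactly as shown in the problem or the answer.
Mass of each oxide from the mix:
  MgO: 85.44·0.4762 + 209.7·0.4097 + 760.2·0.3134 = 364.8 kg
  SiO2: 760.2·0.6369 = 484.2 kg
  K2O: 75.92·0.6752 = 51.26 kg
  CaO: 209.7·0.5802 = 121.7 kg
  Na2O: 53.66·0.5853 = 31.41 kg
LOI: 85.44·0.5238 + 209.7·0.01010 + 760.2·0.04970 + 53.66·0.4147 + 75.92·0.3248 = 131.6 kg
batch − LOI leaves glass = 1185 − 131.6 = 1053 kg (consistent with Σ oxide mass)
percent share: oxide ÷ glass, ×100

Glass mass = 1053 kg (batch 1185 − LOI 131.6).
Composition: MgO 34.64%, SiO2 45.96%, K2O 4.866%, CaO 11.55%, Na2O 2.982%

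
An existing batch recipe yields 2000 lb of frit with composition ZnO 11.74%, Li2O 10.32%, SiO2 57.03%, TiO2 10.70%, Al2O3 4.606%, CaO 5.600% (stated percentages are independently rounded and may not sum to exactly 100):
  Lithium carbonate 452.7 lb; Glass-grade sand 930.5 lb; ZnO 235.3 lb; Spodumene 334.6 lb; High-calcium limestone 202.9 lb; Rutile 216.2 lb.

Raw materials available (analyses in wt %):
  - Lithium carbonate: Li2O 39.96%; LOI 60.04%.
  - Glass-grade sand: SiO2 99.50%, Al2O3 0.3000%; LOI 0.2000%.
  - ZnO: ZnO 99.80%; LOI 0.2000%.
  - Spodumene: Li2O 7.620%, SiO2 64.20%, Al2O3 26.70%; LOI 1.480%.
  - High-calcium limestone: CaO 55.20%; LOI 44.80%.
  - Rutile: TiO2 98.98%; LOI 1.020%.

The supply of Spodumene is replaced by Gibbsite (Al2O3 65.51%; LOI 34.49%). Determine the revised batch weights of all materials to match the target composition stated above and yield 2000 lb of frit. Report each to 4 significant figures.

Revised batch per 2000 lb frit:
  Lithium carbonate: 516.5 lb
  Glass-grade sand: 1146 lb
  ZnO: 235.3 lb
  Gibbsite: 135.4 lb
  High-calcium limestone: 202.9 lb
  Rutile: 216.2 lb
Total batch = 2452 lb; LOI loss = 452.7 lb

All arithmetic keeps exact precision through every step. Mid-chain values appear, rounded to 4 significant figures, at each printed step; each reported result carries a single rounding — the derived quantities are recomputed in full precision (yield, totals, the six compositions, net glass mass, ignition loss) starting from the weights for 2000 lb of glass as given in the question or the answer.
Oxide-by-oxide targets in 2000 lb frit:
  ZnO: 11.74% × 2000 = 234.8 lb
  Li2O: 10.32% × 2000 = 206.4 lb
  SiO2: 57.03% × 2000 = 1141 lb
  TiO2: 10.70% × 2000 = 214.0 lb
  Al2O3: 4.606% × 2000 = 92.12 lb
  CaO: 5.600% × 2000 = 112.0 lb
Per-oxide balance check per the reported batch figures, on the stated basis (sum by sum, the targets are met given rounding of the digits):
  ZnO: 235.3·0.9980 = 234.8 lb (target 234.8 lb)
  Li2O: 516.5·0.3996 = 206.4 lb (target 206.4 lb)
  SiO2: 1146·0.9950 = 1140 lb (target 1141 lb)
  TiO2: 216.2·0.9898 = 214.0 lb (target 214.0 lb)
  Al2O3: 1146·0.003000 + 135.4·0.6551 = 92.14 lb (target 92.12 lb)
  CaO: 202.9·0.5520 = 112.0 lb (target 112.0 lb)
Auditing the glass mass value: total charge less LOI = 2000 lb (the targets, summed, come to 2000 lb; versus the stated basis of 2000 lb — deltas are rounding alone).
Batch grand total — Σ batch = 2452 lb; Σ batch·LOI gives LOI loss = 452.7 lb; yield: glass divided by total = 81.54%.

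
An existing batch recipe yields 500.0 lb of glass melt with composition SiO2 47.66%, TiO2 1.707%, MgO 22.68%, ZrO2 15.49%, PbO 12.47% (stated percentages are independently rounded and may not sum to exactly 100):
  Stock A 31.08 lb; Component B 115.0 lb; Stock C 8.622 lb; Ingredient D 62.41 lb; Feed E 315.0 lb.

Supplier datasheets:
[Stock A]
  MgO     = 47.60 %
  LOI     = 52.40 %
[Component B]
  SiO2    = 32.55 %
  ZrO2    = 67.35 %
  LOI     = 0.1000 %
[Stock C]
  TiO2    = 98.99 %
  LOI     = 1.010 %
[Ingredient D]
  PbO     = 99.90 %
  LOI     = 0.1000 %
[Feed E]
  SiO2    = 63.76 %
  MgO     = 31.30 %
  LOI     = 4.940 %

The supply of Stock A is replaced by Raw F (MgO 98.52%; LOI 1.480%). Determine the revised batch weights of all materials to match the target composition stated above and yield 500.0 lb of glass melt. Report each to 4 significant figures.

Revised batch per 500.0 lb glass melt:
  Raw F: 15.02 lb
  Component B: 115.0 lb
  Stock C: 8.622 lb
  Ingredient D: 62.41 lb
  Feed E: 315.0 lb
Total batch = 516.1 lb; LOI loss = 16.05 lb

All arithmetic runs at full float precision end to end; mid-chain values are printed, with 4-significant-figure rounding, as written — each reported value is rounded a single time; derived quantities (the yield, the five compositions, LOI, the totals, net glass mass) are recomputed using the weight values on 500.0 lb of glass at full precision, as given in the problem or the answer.
The oxide mass targets at 500.0 lb glass melt:
  SiO2: 47.66% × 500.0 = 238.3 lb
  TiO2: 1.707% × 500.0 = 8.535 lb
  MgO: 22.68% × 500.0 = 113.4 lb
  ZrO2: 15.49% × 500.0 = 77.45 lb
  PbO: 12.47% × 500.0 = 62.35 lb
Balance tally, oxide-wise, with the batch weights as given, relative to the basis at hand (each sum matches its target mass up to rounding of the answer):
  SiO2: 115.0·0.3255 + 315.0·0.6376 = 238.3 lb (target 238.3 lb)
  TiO2: 8.622·0.9899 = 8.535 lb (target 8.535 lb)
  MgO: 15.02·0.9852 + 315.0·0.3130 = 113.4 lb (target 113.4 lb)
  ZrO2: 115.0·0.6735 = 77.45 lb (target 77.45 lb)
  PbO: 62.41·0.9990 = 62.35 lb (target 62.35 lb)
Consistency of the glass mass: total batch − LOI = 500.0 lb (the Σ of target masses is 500.0 lb; stated basis 500.0 lb — gaps are rounding artifacts).
Total batch = Σ batch = 516.1 lb; loss to ignition Σ batch·LOI = 16.05 lb; as yield: glass ÷ batch → 96.89%.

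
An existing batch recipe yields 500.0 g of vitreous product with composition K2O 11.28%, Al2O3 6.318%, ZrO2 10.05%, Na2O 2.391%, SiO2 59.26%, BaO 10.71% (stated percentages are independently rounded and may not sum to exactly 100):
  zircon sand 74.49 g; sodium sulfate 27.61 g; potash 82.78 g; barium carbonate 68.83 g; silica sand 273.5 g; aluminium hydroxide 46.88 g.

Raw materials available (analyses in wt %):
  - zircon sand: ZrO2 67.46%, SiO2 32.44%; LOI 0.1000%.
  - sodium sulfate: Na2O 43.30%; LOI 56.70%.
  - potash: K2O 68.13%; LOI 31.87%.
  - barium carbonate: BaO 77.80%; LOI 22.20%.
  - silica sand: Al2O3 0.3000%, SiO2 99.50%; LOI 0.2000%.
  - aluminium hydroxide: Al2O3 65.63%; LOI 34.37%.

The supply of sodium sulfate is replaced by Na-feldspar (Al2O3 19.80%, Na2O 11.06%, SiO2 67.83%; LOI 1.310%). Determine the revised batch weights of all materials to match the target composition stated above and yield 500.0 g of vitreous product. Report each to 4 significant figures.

Revised batch per 500.0 g vitreous product:
  zircon sand: 74.49 g
  Na-feldspar: 108.1 g
  potash: 82.78 g
  barium carbonate: 68.83 g
  silica sand: 199.8 g
  aluminium hydroxide: 14.61 g
Total batch = 548.6 g; LOI loss = 48.57 g

The working math keeps full precision through every step. In-progress results appear, with 4-significant-figure rounding, alongside each step — each reported figure takes exactly one rounding; the derived quantities, which include yield, the six compositions, the totals, glass mass, ignition loss, are recomputed in full precision, as written in the problem or the answer, using the weight values on 500.0 g of glass.
Target oxide masses per 500.0 g vitreous product:
  K2O: 11.28% × 500.0 = 56.40 g
  Al2O3: 6.318% × 500.0 = 31.59 g
  ZrO2: 10.05% × 500.0 = 50.25 g
  Na2O: 2.391% × 500.0 = 11.96 g
  SiO2: 59.26% × 500.0 = 296.3 g
  BaO: 10.71% × 500.0 = 53.55 g
Balance tally, oxide-wise, on the weights just shown, per the basis as stated (summed amounts equal target values within answer rounding):
  K2O: 82.78·0.6813 = 56.40 g (target 56.40 g)
  Al2O3: 108.1·0.1980 + 199.8·0.003000 + 14.61·0.6563 = 31.59 g (target 31.59 g)
  ZrO2: 74.49·0.6746 = 50.25 g (target 50.25 g)
  Na2O: 108.1·0.1106 = 11.96 g (target 11.96 g)
  SiO2: 74.49·0.3244 + 108.1·0.6783 + 199.8·0.9950 = 296.3 g (target 296.3 g)
  BaO: 68.83·0.7780 = 53.55 g (target 53.55 g)
Consistency of the glass mass: Σ batch − LOI loss = 500.0 g (targets for the oxides total 500.0 g; against the stated basis, 500.0 g — deltas are rounding alone).
Whole-batch sum: Σ batch = 548.6 g; LOI removed, Σ of batch·LOI: 48.57 g; the yield ratio, glass ÷ batch: 91.15%.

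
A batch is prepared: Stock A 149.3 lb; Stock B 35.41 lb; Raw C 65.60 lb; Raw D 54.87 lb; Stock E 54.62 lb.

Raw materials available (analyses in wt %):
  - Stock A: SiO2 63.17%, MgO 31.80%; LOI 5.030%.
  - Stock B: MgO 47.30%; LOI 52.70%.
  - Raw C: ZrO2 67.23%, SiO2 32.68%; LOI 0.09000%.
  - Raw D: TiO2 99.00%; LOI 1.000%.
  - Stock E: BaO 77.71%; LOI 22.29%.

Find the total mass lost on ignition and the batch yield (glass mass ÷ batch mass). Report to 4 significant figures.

In-progress results are shown, rounded to 4 significant digits, alongside each step. Every computation carries full precision in every operation; every reported number carries a single rounding. The derived quantities are rebuilt starting from the weights at 320.8 lb of glass at full precision (yield, net glass mass, ignition loss, the five compositions, totals), as they appear in the problem or answer text.
LOI of each material in turn:
  Stock A: 149.3 × 0.05030 = 7.510 lb
  Stock B: 35.41 × 0.5270 = 18.66 lb
  Raw C: 65.60 × 9.000e-04 = 0.05904 lb
  Raw D: 54.87 × 0.01000 = 0.5487 lb
  Stock E: 54.62 × 0.2229 = 12.17 lb
Total LOI = 38.95 lb
Glass = batch − LOI = 359.8 − 38.95 = 320.8 lb

LOI loss = 38.95 lb; glass = 320.8 lb; yield = 89.17%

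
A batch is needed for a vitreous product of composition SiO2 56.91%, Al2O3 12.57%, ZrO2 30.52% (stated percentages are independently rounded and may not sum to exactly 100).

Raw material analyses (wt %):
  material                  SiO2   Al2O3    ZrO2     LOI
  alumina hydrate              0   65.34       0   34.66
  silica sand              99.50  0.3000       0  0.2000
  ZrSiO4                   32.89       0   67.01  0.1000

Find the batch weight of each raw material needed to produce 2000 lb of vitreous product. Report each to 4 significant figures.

Batch per 2000 lb vitreous product:
  alumina hydrate: 380.9 lb
  silica sand: 842.8 lb
  ZrSiO4: 910.9 lb
Total batch = 2135 lb; LOI loss = 134.6 lb; yield = 93.69%

All arithmetic runs at exact precision end to end — in-progress results are shown rounded off to 4 significant digits alongside each step. Each reported value takes just one rounding — all derived quantities (glass mass, three oxide percentages, totals, LOI, yield) are rebuilt at full float precision from the batch weights for 2000 lb of glass, as they appear in the problem or answer text.
Target oxide masses per 2000 lb vitreous product:
  SiO2: 56.91% × 2000 = 1138 lb
  Al2O3: 12.57% × 2000 = 251.4 lb
  ZrO2: 30.52% × 2000 = 610.4 lb
Per-oxide balance check from the weights as reported, versus the basis set out (oxide sums agree with the targets modulo rounding of the values):
  SiO2: 842.8·0.9950 + 910.9·0.3289 = 1138 lb (target 1138 lb)
  Al2O3: 380.9·0.6534 + 842.8·0.003000 = 251.4 lb (target 251.4 lb)
  ZrO2: 910.9·0.6701 = 610.4 lb (target 610.4 lb)
Mass balance on the glass: whole batch net of LOI = 2000 lb (the targets, summed, come to 2000 lb; basis as stated: 2000 lb — any gap is answer rounding).
Adding the batch up: Σ batch = 2135 lb; the LOI term Σ batch·LOI equals 134.6 lb; yield, glass over the total, = 93.69%.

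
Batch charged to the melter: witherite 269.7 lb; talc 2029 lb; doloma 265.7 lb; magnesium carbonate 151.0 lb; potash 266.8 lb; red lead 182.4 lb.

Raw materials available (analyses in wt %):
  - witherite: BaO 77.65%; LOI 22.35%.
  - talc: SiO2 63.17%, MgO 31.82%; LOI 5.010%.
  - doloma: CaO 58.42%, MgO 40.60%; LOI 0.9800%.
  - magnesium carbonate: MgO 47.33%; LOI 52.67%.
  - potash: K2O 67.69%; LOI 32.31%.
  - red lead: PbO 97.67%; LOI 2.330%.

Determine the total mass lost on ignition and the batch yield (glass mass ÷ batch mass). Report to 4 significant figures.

LOI loss = 334.5 lb; glass = 2830 lb; yield = 89.43%

Working values are displayed rounded off to 4 significant digits on the page; all internal work keeps full precision in every operation — every reported number carries a single rounding — all derived quantities are re-derived from the batch weights on 2830 lb of glass in full precision (net glass mass, totals, LOI, the six compositions, yield) as quoted within problem or answer.
Ignition loss by material:
  witherite: 269.7 × 0.2235 = 60.28 lb
  talc: 2029 × 0.05010 = 101.7 lb
  doloma: 265.7 × 0.009800 = 2.604 lb
  magnesium carbonate: 151.0 × 0.5267 = 79.53 lb
  potash: 266.8 × 0.3231 = 86.20 lb
  red lead: 182.4 × 0.02330 = 4.250 lb
Total LOI = 334.5 lb
Glass = batch − LOI = 3165 − 334.5 = 2830 lb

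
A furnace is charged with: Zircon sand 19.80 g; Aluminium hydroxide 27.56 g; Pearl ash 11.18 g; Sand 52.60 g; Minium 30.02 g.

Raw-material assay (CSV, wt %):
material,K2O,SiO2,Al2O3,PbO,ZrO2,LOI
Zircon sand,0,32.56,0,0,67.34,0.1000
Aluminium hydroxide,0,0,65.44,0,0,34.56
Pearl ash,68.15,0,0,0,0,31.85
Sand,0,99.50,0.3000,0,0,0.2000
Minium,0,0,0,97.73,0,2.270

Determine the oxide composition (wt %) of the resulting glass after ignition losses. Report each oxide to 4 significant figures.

Glass mass = 127.3 g (batch 141.2 − LOI 13.89).
Composition: K2O 5.987%, SiO2 46.19%, Al2O3 14.30%, PbO 23.05%, ZrO2 10.48%

All arithmetic maintains exact precision all the way through. Intermediates appear rounded to four significant figures across the worked steps. Every reported result carries a single rounding — the derived quantities are recomputed at full float precision (LOI, the five compositions, glass mass, the totals, yield) from the weighed amounts for 127.3 g of glass as quoted within problem or answer.
Oxide-by-oxide delivered mass:
  K2O: 11.18·0.6815 = 7.619 g
  SiO2: 19.80·0.3256 + 52.60·0.9950 = 58.78 g
  Al2O3: 27.56·0.6544 + 52.60·0.003000 = 18.19 g
  PbO: 30.02·0.9773 = 29.34 g
  ZrO2: 19.80·0.6734 = 13.33 g
LOI: 19.80·0.001000 + 27.56·0.3456 + 11.18·0.3185 + 52.60·0.002000 + 30.02·0.02270 = 13.89 g
The glass mass, total less LOI, = 141.2 − 13.89 = 127.3 g (= the summed oxide contributions)
percent by weight: oxide/glass ×100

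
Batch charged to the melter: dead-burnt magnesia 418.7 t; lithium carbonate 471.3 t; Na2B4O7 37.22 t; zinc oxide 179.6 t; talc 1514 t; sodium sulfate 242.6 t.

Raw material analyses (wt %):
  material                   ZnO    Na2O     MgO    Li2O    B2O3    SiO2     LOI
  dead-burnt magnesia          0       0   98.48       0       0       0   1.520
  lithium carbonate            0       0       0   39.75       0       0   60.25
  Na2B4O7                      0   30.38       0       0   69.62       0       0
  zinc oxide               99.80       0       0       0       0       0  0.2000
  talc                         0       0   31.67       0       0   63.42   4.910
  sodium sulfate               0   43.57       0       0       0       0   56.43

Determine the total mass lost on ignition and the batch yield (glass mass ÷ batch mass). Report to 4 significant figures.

LOI loss = 501.9 t; glass = 2362 t; yield = 82.47%

The whole derivation carries full precision from first step to last. The intermediate values appear rounded off to 4 significant figures between the steps — every reported result sees exactly one rounding — the derived quantities (six oxide percentages, the yield, ignition loss, the totals, net glass mass) are recomputed at full float precision using the weight values per 2362 t of glass, as quoted within the problem or answer text.
Each material's LOI contribution:
  dead-burnt magnesia: 418.7 × 0.01520 = 6.364 t
  lithium carbonate: 471.3 × 0.6025 = 284.0 t
  Na2B4O7: 37.22 × 0 = 0 t
  zinc oxide: 179.6 × 0.002000 = 0.3592 t
  talc: 1514 × 0.04910 = 74.34 t
  sodium sulfate: 242.6 × 0.5643 = 136.9 t
Total LOI = 501.9 t
Glass = batch − LOI = 2863 − 501.9 = 2362 t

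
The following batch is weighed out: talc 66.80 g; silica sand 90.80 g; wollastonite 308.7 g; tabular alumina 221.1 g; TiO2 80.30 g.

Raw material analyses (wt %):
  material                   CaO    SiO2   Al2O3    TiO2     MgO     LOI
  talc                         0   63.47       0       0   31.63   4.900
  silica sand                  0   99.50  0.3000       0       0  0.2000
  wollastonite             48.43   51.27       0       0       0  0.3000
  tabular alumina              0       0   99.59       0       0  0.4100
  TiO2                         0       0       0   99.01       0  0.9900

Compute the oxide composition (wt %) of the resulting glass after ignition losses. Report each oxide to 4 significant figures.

Glass mass = 761.6 g (batch 767.7 − LOI 6.082).
Composition: CaO 19.63%, SiO2 38.21%, Al2O3 28.95%, TiO2 10.44%, MgO 2.774%

Intermediates are displayed with 4-significant-digit rounding within the worked lines. Each numeric step keeps full precision all the way through. Exactly one rounding goes into each reported value; all derived quantities, including five oxide percentages, totals, yield, net glass mass, ignition loss, are carried from the weighed amounts at 761.6 g of glass in full float precision as given in the problem or the answer.
Oxide-by-oxide delivered mass:
  CaO: 308.7·0.4843 = 149.5 g
  SiO2: 66.80·0.6347 + 90.80·0.9950 + 308.7·0.5127 = 291.0 g
  Al2O3: 90.80·0.003000 + 221.1·0.9959 = 220.5 g
  TiO2: 80.30·0.9901 = 79.51 g
  MgO: 66.80·0.3163 = 21.13 g
LOI: 66.80·0.04900 + 90.80·0.002000 + 308.7·0.003000 + 221.1·0.004100 + 80.30·0.009900 = 6.082 g
The glass mass, total less LOI, = 767.7 − 6.082 = 761.6 g (= Σ oxide masses)
oxide / glass × 100 gives the wt %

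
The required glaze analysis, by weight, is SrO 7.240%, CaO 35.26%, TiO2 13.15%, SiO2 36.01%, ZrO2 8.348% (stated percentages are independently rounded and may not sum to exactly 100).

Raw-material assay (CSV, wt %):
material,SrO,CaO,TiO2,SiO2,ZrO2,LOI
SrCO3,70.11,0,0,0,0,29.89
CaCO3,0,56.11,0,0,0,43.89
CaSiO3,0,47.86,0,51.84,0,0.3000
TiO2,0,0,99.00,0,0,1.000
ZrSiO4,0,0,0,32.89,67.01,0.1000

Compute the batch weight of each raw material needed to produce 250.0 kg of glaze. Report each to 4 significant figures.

Values along the way are shown rounded to four significant digits at each printed step. All internal work keeps exact precision at each step; exactly one rounding goes into every reported value. The derived quantities, including the totals, the five compositions, yield, LOI, glass mass, are re-derived starting from the weights on 250.0 kg of glass at exact precision, precisely as stated by the problem or the answer.
Target masses of each oxide per 250.0 kg glaze:
  SrO: 7.240% × 250.0 = 18.10 kg
  CaO: 35.26% × 250.0 = 88.15 kg
  TiO2: 13.15% × 250.0 = 32.88 kg
  SiO2: 36.01% × 250.0 = 90.02 kg
  ZrO2: 8.348% × 250.0 = 20.87 kg
Balance tally, oxide-wise, applying the batch weights above, for the quoted basis mass (target by target, the sums agree modulo rounding of the values):
  SrO: 25.82·0.7011 = 18.10 kg (target 18.10 kg)
  CaO: 25.83·0.5611 + 153.9·0.4786 = 88.15 kg (target 88.15 kg)
  TiO2: 33.21·0.9900 = 32.88 kg (target 32.88 kg)
  SiO2: 153.9·0.5184 + 31.14·0.3289 = 90.02 kg (target 90.02 kg)
  ZrO2: 31.14·0.6701 = 20.87 kg (target 20.87 kg)
The glass-mass cross-check: Σ batch − LOI loss = 250.0 kg (the Σ of target masses is 250.0 kg; versus the stated basis of 250.0 kg — a pure rounding effect).
Total batch = Σ batch = 269.9 kg; the LOI term Σ batch·LOI equals 19.88 kg; yield = glass ÷ total batch = 92.63%.

Batch per 250.0 kg glaze:
  SrCO3: 25.82 kg
  CaCO3: 25.83 kg
  CaSiO3: 153.9 kg
  TiO2: 33.21 kg
  ZrSiO4: 31.14 kg
Total batch = 269.9 kg; LOI loss = 19.88 kg; yield = 92.63%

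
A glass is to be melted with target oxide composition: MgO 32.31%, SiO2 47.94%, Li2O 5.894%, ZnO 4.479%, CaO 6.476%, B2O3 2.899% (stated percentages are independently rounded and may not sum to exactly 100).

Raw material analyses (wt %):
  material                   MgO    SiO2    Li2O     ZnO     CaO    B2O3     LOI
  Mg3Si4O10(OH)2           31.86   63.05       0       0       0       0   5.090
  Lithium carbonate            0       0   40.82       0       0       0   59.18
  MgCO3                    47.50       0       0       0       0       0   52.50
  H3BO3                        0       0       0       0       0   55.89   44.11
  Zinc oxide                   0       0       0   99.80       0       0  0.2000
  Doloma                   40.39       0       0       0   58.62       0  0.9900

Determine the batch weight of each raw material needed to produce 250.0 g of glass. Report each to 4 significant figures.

Batch per 250.0 g glass:
  Mg3Si4O10(OH)2: 190.1 g
  Lithium carbonate: 36.10 g
  MgCO3: 19.07 g
  H3BO3: 12.97 g
  Zinc oxide: 11.22 g
  Doloma: 27.62 g
Total batch = 297.1 g; LOI loss = 47.07 g; yield = 84.16%

The working math runs at full float precision at all times — working values are printed rounded to 4 significant digits at each printed step; every reported result takes exactly one rounding; derived quantities, which include LOI, net glass mass, the six compositions, yield, totals, are recomputed in exact precision, exactly as printed in the problem or answer text, from the batch weights per 250.0 g of glass.
Oxide-by-oxide targets in 250.0 g glass:
  MgO: 32.31% × 250.0 = 80.78 g
  SiO2: 47.94% × 250.0 = 119.8 g
  Li2O: 5.894% × 250.0 = 14.74 g
  ZnO: 4.479% × 250.0 = 11.20 g
  CaO: 6.476% × 250.0 = 16.19 g
  B2O3: 2.899% × 250.0 = 7.248 g
Sums-versus-targets review per the reported batch figures, under the basis named above (sums match the target masses modulo rounding of the values):
  MgO: 190.1·0.3186 + 19.07·0.4750 + 27.62·0.4039 = 80.78 g (target 80.78 g)
  SiO2: 190.1·0.6305 = 119.9 g (target 119.8 g)
  Li2O: 36.10·0.4082 = 14.74 g (target 14.74 g)
  ZnO: 11.22·0.9980 = 11.20 g (target 11.20 g)
  CaO: 27.62·0.5862 = 16.19 g (target 16.19 g)
  B2O3: 12.97·0.5589 = 7.249 g (target 7.248 g)
Consistency of the glass mass: total batch − LOI = 250.0 g (oxide target masses add up to 250.0 g; versus the stated basis of 250.0 g — any gap is answer rounding).
Whole-batch sum: Σ batch = 297.1 g; LOI removed, Σ of batch·LOI: 47.07 g; as yield: glass ÷ batch → 84.16%.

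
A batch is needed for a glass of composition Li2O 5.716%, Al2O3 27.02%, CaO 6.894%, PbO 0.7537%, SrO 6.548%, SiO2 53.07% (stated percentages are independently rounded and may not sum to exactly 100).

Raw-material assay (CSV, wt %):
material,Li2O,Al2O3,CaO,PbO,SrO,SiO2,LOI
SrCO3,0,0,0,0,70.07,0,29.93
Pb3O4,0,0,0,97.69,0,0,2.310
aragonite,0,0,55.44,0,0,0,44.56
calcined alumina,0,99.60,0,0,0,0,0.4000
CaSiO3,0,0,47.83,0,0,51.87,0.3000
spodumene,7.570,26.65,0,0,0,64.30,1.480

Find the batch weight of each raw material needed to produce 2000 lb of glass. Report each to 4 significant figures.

Batch per 2000 lb glass:
  SrCO3: 186.9 lb
  Pb3O4: 15.43 lb
  aragonite: 98.41 lb
  calcined alumina: 138.5 lb
  CaSiO3: 174.2 lb
  spodumene: 1510 lb
Total batch = 2123 lb; LOI loss = 123.6 lb; yield = 94.18%

Working values are printed rounded to 4 significant figures; all arithmetic maintains exact precision in every operation. A single rounding yields each reported figure. All derived quantities (yield, ignition loss, totals, glass mass, six oxide percentages) are recomputed using the weight values per 2000 lb of glass in full precision, as they appear in the problem or the answer.
Oxide-by-oxide targets in 2000 lb glass:
  Li2O: 5.716% × 2000 = 114.3 lb
  Al2O3: 27.02% × 2000 = 540.4 lb
  CaO: 6.894% × 2000 = 137.9 lb
  PbO: 0.7537% × 2000 = 15.07 lb
  SrO: 6.548% × 2000 = 131.0 lb
  SiO2: 53.07% × 2000 = 1061 lb
Verifying the oxide balance given the weights on record, on the stated basis (oxide sums agree with the targets net of answer rounding effects):
  Li2O: 1510·0.07570 = 114.3 lb (target 114.3 lb)
  Al2O3: 138.5·0.9960 + 1510·0.2665 = 540.4 lb (target 540.4 lb)
  CaO: 98.41·0.5544 + 174.2·0.4783 = 137.9 lb (target 137.9 lb)
  PbO: 15.43·0.9769 = 15.07 lb (target 15.07 lb)
  SrO: 186.9·0.7007 = 131.0 lb (target 131.0 lb)
  SiO2: 174.2·0.5187 + 1510·0.6430 = 1061 lb (target 1061 lb)
Mass balance on the glass: batch total minus LOI = 2000 lb (the targets, summed, come to 2000 lb; stated basis 2000 lb — any gap is answer rounding).
Adding the batch up: Σ batch = 2123 lb; LOI removed, Σ of batch·LOI: 123.6 lb; yield: glass divided by total = 94.18%.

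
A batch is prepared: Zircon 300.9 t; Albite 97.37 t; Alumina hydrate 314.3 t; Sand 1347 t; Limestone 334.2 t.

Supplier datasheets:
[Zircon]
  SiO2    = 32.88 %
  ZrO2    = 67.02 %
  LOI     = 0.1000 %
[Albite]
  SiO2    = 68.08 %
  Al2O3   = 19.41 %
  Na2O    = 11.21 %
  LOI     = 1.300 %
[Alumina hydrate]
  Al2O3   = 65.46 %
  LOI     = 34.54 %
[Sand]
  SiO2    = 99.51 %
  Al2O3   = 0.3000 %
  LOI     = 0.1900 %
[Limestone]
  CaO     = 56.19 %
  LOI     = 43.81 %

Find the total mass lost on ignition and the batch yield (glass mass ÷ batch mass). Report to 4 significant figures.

Every computation maintains full precision through the solve. Mid-chain values are displayed with 4-significant-digit rounding alongside each step; every reported figure includes exactly one rounding; all derived quantities are rebuilt at full precision (net glass mass, ignition loss, the five compositions, yield, the totals) starting from the weights on 2135 t of glass, as set out in problem or answer.
Material-by-material LOI:
  Zircon: 300.9 × 0.001000 = 0.3009 t
  Albite: 97.37 × 0.01300 = 1.266 t
  Alumina hydrate: 314.3 × 0.3454 = 108.6 t
  Sand: 1347 × 0.001900 = 2.559 t
  Limestone: 334.2 × 0.4381 = 146.4 t
Total LOI = 259.1 t
Glass = batch − LOI = 2394 − 259.1 = 2135 t

LOI loss = 259.1 t; glass = 2135 t; yield = 89.18%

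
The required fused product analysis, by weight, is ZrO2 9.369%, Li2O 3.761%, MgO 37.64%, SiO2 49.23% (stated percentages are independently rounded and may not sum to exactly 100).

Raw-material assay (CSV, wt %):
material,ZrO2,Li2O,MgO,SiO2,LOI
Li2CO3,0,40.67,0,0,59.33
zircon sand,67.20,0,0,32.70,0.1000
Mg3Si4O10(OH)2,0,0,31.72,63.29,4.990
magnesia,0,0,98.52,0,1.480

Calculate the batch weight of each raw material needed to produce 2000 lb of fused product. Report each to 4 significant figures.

Batch per 2000 lb fused product:
  Li2CO3: 185.0 lb
  zircon sand: 278.8 lb
  Mg3Si4O10(OH)2: 1412 lb
  magnesia: 309.6 lb
Total batch = 2185 lb; LOI loss = 185.1 lb; yield = 91.53%

In-progress results are displayed with 4-significant-digit rounding when written out. All internal work maintains full float precision all the way through; each reported value takes exactly one rounding; all derived quantities, including yield, ignition loss, four oxide percentages, net glass mass, totals, are computed from the batch weights for 2000 lb of glass in full float precision as written in problem or answer.
Per-oxide target masses for 2000 lb fused product:
  ZrO2: 9.369% × 2000 = 187.4 lb
  Li2O: 3.761% × 2000 = 75.22 lb
  MgO: 37.64% × 2000 = 752.8 lb
  SiO2: 49.23% × 2000 = 984.6 lb
Oxide-by-oxide audit on the weights just shown, relative to the basis at hand (oxide sums agree with the targets inside rounding margins):
  ZrO2: 278.8·0.6720 = 187.4 lb (target 187.4 lb)
  Li2O: 185.0·0.4067 = 75.24 lb (target 75.22 lb)
  MgO: 1412·0.3172 + 309.6·0.9852 = 752.9 lb (target 752.8 lb)
  SiO2: 278.8·0.3270 + 1412·0.6329 = 984.8 lb (target 984.6 lb)
Consistency of the glass mass: whole batch net of LOI = 2000 lb (targets for the oxides total 2000 lb; basis as stated: 2000 lb — differing by rounding only).
Summing the batch: Σ batch = 2185 lb; Σ batch·LOI gives LOI loss = 185.1 lb; the yield ratio, glass ÷ batch: 91.53%.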